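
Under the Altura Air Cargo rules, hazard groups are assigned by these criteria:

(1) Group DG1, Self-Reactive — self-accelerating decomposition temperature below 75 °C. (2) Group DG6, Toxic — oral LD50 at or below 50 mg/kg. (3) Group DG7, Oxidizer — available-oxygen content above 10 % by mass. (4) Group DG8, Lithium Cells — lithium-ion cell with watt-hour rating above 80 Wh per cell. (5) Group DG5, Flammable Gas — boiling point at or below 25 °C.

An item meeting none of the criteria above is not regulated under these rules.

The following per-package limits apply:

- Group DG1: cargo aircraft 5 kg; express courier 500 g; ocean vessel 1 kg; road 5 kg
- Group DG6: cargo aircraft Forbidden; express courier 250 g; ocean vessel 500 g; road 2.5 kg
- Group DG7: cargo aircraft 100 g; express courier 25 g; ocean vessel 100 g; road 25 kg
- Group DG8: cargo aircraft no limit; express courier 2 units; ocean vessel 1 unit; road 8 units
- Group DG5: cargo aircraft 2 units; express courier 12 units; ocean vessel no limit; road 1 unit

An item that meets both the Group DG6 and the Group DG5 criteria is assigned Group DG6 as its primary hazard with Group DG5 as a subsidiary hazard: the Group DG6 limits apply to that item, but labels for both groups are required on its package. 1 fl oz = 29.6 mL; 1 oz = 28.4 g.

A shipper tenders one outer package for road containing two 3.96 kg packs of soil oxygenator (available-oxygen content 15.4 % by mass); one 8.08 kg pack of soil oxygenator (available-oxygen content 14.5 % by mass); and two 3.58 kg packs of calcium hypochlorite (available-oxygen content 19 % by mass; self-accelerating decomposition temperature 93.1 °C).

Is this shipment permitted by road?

Soil oxygenator: available-oxygen content 15.4 % by mass > 10 % by mass → Group DG7 (Oxidizer).
Available-oxygen content 14.5 % by mass meets the Group DG7 criterion (Oxidizer), so the soil oxygenator is Group DG7.
With available-oxygen content 19 % by mass (> 10 % by mass), the calcium hypochlorite falls in Group DG7.
Group DG7 net quantity: (two 3.96 kg packs = 7.92 kg) + 8.08 kg + (two 3.58 kg packs = 7.16 kg) = 23.16 kg.
23.16 kg ≤ 25 kg (road limit, Group DG7) — within limit.

Yes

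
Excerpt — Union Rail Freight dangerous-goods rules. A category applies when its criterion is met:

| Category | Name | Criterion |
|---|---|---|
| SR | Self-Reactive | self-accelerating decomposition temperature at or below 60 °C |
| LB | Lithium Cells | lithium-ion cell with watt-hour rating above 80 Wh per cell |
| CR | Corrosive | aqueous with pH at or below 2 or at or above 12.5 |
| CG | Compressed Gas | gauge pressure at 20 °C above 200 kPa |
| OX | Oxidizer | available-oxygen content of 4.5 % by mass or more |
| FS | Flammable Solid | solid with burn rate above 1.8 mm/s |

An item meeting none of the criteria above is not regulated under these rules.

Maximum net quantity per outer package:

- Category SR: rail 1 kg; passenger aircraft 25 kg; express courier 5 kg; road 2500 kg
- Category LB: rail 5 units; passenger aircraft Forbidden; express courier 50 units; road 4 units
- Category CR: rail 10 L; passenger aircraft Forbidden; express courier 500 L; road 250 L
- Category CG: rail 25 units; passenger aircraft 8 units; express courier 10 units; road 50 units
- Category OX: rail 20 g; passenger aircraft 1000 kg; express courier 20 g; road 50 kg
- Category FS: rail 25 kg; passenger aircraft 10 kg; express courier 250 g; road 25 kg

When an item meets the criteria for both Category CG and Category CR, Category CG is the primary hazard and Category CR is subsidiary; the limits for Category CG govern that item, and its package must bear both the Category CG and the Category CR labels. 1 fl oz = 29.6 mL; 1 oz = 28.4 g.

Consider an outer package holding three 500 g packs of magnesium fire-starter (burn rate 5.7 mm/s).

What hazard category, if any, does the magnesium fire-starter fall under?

Magnesium fire-starter: burn rate 5.7 mm/s > 1.8 mm/s → Category FS (Flammable Solid).

Category FS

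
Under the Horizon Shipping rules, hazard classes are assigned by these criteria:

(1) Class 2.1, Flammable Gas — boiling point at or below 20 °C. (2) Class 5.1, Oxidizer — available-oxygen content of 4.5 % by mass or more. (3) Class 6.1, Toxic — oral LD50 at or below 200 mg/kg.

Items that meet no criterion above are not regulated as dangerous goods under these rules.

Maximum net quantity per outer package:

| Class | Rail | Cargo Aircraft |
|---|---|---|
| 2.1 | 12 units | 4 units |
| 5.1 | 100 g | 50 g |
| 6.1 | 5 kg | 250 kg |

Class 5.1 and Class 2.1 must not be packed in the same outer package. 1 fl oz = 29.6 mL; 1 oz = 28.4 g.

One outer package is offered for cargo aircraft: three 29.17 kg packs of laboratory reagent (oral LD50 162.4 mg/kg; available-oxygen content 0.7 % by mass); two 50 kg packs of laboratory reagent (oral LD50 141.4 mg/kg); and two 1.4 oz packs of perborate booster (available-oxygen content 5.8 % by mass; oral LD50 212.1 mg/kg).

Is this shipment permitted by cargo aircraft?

Laboratory reagent: oral LD50 162.4 mg/kg ≤ 200 mg/kg → Class 6.1 (Toxic).
With oral LD50 141.4 mg/kg (≤ 200 mg/kg), the laboratory reagent falls in Class 6.1.
Available-oxygen content 5.8 % by mass meets the Class 5.1 criterion (Oxidizer), so the perborate booster is Class 5.1.
Class 6.1 net quantity: (three 29.17 kg packs = 87.51 kg) + (two 50 kg packs = 100 kg) = 187.51 kg.
187.51 kg ≤ 250 kg (cargo aircraft limit, Class 6.1) — within limit.
Class 5.1 quantity: two 1.4 oz packs = 79.52 g.
79.52 g > 50 g (cargo aircraft limit, Class 5.1) — over the limit.
The segregation rule (Class 5.1 with Class 2.1) does not apply to Class 6.1 with Class 5.1.

No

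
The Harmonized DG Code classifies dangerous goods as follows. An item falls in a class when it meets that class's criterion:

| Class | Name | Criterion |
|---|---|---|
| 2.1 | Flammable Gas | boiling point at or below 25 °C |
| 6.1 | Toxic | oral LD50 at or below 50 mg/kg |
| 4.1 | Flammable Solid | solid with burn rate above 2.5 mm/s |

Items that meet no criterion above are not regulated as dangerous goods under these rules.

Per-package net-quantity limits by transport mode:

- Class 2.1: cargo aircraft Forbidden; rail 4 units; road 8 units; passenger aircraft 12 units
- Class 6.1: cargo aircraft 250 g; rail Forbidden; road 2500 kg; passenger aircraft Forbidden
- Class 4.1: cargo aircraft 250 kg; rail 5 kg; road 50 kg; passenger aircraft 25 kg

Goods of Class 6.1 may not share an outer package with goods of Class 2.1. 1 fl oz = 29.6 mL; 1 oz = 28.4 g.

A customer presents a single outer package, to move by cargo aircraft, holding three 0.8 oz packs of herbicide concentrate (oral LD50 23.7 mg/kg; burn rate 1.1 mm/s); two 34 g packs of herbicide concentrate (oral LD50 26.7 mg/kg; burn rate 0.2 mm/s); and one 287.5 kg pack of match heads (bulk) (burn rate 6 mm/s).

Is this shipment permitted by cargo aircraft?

No

With oral LD50 23.7 mg/kg (≤ 50 mg/kg), the herbicide concentrate falls in Class 6.1.
Herbicide concentrate: oral LD50 26.7 mg/kg ≤ 50 mg/kg → Class 6.1 (Toxic).
Match heads (bulk): burn rate 6 mm/s > 2.5 mm/s → Class 4.1 (Flammable Solid).
Class 4.1 quantity: 287.5 kg.
287.5 kg > 250 kg (cargo aircraft limit, Class 4.1) — over the limit.
Class 6.1 net quantity: (three 0.8 oz packs = 68.16 g) + (two 34 g packs = 68 g) = 136.16 g.
136.16 g is within the cargo aircraft limit of 250 g for Class 6.1.
The segregation rule (Class 6.1 with Class 2.1) does not apply to Class 4.1 with Class 6.1.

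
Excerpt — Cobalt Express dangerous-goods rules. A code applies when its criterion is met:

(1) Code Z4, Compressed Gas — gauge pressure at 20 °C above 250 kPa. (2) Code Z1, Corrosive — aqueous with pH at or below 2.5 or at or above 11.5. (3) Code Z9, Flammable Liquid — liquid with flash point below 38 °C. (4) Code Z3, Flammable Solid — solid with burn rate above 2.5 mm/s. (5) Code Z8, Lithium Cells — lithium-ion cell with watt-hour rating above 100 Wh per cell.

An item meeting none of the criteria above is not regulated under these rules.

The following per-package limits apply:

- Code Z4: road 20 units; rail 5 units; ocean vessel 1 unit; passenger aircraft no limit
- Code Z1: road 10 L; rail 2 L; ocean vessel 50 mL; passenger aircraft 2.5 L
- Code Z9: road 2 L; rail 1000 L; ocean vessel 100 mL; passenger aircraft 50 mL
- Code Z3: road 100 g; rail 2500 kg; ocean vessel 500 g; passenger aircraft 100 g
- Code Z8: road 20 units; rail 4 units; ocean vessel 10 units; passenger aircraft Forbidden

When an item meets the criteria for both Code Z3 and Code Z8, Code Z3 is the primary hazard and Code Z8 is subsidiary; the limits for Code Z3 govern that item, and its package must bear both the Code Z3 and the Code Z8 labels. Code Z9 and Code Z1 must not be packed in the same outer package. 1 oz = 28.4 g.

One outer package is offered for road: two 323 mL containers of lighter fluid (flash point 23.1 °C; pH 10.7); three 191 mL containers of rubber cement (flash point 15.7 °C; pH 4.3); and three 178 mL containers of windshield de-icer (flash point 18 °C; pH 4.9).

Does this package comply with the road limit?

The lighter fluid has flash point 23.1 °C, which is < 38 °C, so it is Code Z9 (Flammable Liquid).
Flash point 15.7 °C meets the Code Z9 criterion (Flammable Liquid), so the rubber cement is Code Z9.
Windshield de-icer: flash point 18 °C < 38 °C → Code Z9 (Flammable Liquid).
Code Z9 net quantity: (two 323 mL containers = 646 mL) + (three 191 mL containers = 573 mL) + (three 178 mL containers = 534 mL) = 1.753 L.
1.753 L ≤ 2 L (road limit, Code Z9) — within limit.

Yes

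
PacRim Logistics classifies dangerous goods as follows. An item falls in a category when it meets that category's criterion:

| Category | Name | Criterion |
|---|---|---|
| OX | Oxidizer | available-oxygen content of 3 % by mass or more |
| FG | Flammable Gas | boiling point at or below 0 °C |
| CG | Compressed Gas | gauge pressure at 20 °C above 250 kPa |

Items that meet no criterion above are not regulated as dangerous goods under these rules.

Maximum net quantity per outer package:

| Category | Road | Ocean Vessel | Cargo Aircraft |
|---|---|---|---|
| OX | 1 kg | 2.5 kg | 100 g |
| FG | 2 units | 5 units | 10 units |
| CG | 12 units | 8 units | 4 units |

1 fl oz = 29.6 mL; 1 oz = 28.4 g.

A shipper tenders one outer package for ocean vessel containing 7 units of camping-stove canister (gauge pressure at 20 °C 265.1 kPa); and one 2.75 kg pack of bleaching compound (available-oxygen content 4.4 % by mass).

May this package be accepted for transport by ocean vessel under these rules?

No

With gauge pressure at 20 °C 265.1 kPa (> 250 kPa), the camping-stove canister falls in Category CG.
With available-oxygen content 4.4 % by mass (≥ 3 % by mass), the bleaching compound falls in Category OX.
Category OX quantity: 2.75 kg.
That exceeds the Category OX ocean vessel limit of 2.5 kg.
Category CG quantity: 7 units.
7 units is within the ocean vessel limit of 8 units for Category CG.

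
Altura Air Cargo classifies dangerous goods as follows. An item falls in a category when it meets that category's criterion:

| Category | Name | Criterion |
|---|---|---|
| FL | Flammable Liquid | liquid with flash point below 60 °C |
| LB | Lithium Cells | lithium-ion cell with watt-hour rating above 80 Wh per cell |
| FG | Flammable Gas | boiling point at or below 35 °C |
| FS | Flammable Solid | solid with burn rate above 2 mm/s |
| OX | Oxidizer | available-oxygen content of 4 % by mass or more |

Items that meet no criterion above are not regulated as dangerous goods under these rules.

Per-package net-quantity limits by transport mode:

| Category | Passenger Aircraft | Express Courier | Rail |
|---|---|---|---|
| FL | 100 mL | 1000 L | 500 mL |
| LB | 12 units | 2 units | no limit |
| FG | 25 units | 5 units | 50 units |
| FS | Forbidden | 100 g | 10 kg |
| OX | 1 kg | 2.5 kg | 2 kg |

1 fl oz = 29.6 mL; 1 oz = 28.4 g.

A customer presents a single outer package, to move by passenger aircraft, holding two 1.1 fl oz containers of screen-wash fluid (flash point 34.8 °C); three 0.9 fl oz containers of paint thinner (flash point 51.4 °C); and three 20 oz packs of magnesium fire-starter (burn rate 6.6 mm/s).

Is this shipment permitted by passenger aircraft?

No

Flash point 34.8 °C meets the Category FL criterion (Flammable Liquid), so the screen-wash fluid is Category FL.
With flash point 51.4 °C (< 60 °C), the paint thinner falls in Category FL.
With burn rate 6.6 mm/s (> 2 mm/s), the magnesium fire-starter falls in Category FS.
Category FL net quantity: (two 1.1 fl oz containers = 65.12 mL) + (three 0.9 fl oz containers = 79.92 mL) = 145.04 mL.
145.04 mL exceeds the passenger aircraft limit of 100 mL for Category FL.
Category FS quantity: three 20 oz packs = 1.704 kg.
By passenger aircraft, Category FS is Forbidden regardless of quantity.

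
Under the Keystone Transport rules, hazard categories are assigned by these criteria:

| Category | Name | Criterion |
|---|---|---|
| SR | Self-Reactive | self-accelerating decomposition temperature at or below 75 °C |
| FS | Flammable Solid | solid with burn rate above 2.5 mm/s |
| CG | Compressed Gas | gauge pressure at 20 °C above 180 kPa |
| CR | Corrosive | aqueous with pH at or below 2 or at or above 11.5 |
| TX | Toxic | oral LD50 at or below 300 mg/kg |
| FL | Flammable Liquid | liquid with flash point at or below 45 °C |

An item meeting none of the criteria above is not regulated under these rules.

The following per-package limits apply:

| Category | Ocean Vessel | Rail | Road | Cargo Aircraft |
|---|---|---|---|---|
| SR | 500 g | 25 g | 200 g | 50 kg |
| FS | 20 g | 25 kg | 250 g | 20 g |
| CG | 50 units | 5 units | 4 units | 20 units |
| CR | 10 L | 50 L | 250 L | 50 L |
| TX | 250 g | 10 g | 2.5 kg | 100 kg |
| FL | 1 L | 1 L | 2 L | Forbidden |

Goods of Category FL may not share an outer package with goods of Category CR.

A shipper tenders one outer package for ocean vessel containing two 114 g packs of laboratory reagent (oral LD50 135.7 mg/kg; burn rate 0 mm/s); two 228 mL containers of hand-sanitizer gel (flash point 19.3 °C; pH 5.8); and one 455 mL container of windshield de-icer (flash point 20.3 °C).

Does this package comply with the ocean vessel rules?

Oral LD50 135.7 mg/kg meets the Category TX criterion (Toxic), so the laboratory reagent is Category TX.
With flash point 19.3 °C (≤ 45 °C), the hand-sanitizer gel falls in Category FL.
Flash point 20.3 °C meets the Category FL criterion (Flammable Liquid), so the windshield de-icer is Category FL.
Category FL net quantity: (two 228 mL containers = 456 mL) + 455 mL = 911 mL.
911 mL ≤ 1 L (ocean vessel limit, Category FL) — within limit.
Category TX quantity: two 114 g packs = 228 g.
228 g ≤ 250 g (ocean vessel limit, Category TX) — within limit.
The segregation rule (Category FL with Category CR) does not apply to Category FL with Category TX.
Every hazard category is within its ocean vessel limit and no segregation rule is violated.

Yes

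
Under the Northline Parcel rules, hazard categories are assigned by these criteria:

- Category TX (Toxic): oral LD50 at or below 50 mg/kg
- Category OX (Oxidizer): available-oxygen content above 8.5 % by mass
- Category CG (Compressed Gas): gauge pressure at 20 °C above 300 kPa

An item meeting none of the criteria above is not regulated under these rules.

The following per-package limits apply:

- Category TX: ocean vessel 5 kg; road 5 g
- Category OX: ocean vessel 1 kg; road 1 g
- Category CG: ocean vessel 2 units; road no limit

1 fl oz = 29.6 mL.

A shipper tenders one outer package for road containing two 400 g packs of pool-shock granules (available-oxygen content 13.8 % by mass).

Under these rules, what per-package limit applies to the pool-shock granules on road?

1 g

The pool-shock granules have available-oxygen content 13.8 % by mass, which is > 8.5 % by mass, so they are Category OX (Oxidizer).
The road limit for Category OX is 1 g.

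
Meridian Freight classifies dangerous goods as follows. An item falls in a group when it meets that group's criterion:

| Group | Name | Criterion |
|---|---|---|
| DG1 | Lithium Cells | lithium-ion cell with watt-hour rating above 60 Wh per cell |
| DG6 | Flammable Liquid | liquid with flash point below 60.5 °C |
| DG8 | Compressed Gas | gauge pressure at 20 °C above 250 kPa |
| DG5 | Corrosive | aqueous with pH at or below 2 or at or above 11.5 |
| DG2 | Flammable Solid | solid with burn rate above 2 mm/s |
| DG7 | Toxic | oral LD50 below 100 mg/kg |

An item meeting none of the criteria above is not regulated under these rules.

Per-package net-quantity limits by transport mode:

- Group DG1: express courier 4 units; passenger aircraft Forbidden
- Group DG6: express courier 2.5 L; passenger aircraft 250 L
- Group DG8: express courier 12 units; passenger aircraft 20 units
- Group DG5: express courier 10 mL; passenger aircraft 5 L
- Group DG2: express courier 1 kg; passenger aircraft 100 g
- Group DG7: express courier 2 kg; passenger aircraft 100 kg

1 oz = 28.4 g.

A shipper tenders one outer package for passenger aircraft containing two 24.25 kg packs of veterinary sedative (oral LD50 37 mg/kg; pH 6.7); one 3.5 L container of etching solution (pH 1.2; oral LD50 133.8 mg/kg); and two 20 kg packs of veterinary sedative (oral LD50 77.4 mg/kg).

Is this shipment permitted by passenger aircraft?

Oral LD50 37 mg/kg meets the Group DG7 criterion (Toxic), so the veterinary sedative is Group DG7.
The etching solution has pH 1.2, which is ≤ 2, so it is Group DG5 (Corrosive).
Oral LD50 77.4 mg/kg meets the Group DG7 criterion (Toxic), so the veterinary sedative is Group DG7.
Total Group DG7: (two 24.25 kg packs = 48.5 kg) + (two 20 kg packs = 40 kg) = 88.5 kg.
88.5 kg is within the passenger aircraft limit of 100 kg for Group DG7.
Group DG5 quantity: 3.5 L.
3.5 L ≤ 5 L (passenger aircraft limit, Group DG5) — within limit.
Every hazard group is within its passenger aircraft limit and no segregation rule is violated.

Yes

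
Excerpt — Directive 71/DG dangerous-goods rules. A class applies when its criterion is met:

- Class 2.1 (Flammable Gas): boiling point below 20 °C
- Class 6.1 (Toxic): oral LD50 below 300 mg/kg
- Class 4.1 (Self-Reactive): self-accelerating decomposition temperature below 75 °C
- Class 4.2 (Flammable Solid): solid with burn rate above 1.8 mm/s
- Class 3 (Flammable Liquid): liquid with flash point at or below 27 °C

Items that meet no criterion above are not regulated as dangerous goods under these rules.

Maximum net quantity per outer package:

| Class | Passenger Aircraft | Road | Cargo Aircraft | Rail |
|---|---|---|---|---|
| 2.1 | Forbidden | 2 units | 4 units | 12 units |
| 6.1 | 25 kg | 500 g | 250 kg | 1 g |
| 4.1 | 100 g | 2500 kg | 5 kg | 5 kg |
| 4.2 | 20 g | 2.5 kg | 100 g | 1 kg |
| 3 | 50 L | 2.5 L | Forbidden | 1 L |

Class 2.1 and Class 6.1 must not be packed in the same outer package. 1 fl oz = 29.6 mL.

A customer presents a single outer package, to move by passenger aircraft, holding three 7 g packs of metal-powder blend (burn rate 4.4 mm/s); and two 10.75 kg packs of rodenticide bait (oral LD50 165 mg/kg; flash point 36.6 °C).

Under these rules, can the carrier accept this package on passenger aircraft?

No

With burn rate 4.4 mm/s (> 1.8 mm/s), the metal-powder blend falls in Class 4.2.
With oral LD50 165 mg/kg (< 300 mg/kg), the rodenticide bait falls in Class 6.1.
Class 4.2 quantity: three 7 g packs = 21 g.
That exceeds the Class 4.2 passenger aircraft limit of 20 g.
Class 6.1 quantity: two 10.75 kg packs = 21.5 kg.
21.5 kg is within the passenger aircraft limit of 25 kg for Class 6.1.
The segregation rule (Class 2.1 with Class 6.1) does not apply to Class 4.2 with Class 6.1.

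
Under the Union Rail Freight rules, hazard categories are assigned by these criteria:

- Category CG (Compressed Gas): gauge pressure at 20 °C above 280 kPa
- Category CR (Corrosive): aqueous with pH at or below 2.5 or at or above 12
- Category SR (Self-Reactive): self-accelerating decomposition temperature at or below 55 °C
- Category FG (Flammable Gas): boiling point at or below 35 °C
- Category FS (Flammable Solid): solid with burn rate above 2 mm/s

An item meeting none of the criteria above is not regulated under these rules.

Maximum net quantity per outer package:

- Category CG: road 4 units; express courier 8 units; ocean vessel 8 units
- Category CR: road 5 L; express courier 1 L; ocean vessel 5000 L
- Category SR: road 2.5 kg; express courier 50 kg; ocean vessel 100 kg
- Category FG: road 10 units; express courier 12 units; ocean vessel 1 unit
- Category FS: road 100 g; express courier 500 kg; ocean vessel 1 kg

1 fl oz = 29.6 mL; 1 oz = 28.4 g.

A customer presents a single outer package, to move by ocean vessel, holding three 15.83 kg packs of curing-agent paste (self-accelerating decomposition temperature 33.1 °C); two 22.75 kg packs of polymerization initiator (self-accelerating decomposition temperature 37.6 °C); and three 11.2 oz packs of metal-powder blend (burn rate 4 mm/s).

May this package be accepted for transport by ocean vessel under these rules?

Yes

Self-accelerating decomposition temperature 33.1 °C meets the Category SR criterion (Self-Reactive), so the curing-agent paste is Category SR.
With self-accelerating decomposition temperature 37.6 °C (≤ 55 °C), the polymerization initiator falls in Category SR.
The metal-powder blend has burn rate 4 mm/s, which is > 2 mm/s, so it is Category FS (Flammable Solid).
Total Category SR: (three 15.83 kg packs = 47.49 kg) + (two 22.75 kg packs = 45.5 kg) = 92.99 kg.
92.99 kg ≤ 100 kg (ocean vessel limit, Category SR) — within limit.
Category FS quantity: three 11.2 oz packs = 954.24 g.
954.24 g ≤ 1 kg (ocean vessel limit, Category FS) — within limit.
Every hazard category is within its ocean vessel limit and no segregation rule is violated.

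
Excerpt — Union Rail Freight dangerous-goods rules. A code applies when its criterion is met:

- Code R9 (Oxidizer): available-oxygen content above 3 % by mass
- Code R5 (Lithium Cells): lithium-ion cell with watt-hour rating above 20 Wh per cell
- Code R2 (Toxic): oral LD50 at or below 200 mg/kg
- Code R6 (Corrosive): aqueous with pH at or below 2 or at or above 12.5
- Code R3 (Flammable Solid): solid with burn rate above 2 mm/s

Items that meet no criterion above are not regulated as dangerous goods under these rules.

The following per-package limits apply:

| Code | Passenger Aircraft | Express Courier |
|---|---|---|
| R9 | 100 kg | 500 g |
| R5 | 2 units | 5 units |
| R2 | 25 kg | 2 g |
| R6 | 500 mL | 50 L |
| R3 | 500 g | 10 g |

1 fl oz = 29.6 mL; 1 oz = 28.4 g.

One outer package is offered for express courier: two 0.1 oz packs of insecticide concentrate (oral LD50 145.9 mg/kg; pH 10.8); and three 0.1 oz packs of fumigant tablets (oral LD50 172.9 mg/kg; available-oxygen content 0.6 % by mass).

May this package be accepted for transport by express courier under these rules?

No

The insecticide concentrate has oral LD50 145.9 mg/kg, which is ≤ 200 mg/kg, so it is Code R2 (Toxic).
Oral LD50 172.9 mg/kg meets the Code R2 criterion (Toxic), so the fumigant tablets are Code R2.
Total Code R2: (two 0.1 oz packs = 5.68 g) + (three 0.1 oz packs = 8.52 g) = 14.2 g.
14.2 g exceeds the express courier limit of 2 g for Code R2.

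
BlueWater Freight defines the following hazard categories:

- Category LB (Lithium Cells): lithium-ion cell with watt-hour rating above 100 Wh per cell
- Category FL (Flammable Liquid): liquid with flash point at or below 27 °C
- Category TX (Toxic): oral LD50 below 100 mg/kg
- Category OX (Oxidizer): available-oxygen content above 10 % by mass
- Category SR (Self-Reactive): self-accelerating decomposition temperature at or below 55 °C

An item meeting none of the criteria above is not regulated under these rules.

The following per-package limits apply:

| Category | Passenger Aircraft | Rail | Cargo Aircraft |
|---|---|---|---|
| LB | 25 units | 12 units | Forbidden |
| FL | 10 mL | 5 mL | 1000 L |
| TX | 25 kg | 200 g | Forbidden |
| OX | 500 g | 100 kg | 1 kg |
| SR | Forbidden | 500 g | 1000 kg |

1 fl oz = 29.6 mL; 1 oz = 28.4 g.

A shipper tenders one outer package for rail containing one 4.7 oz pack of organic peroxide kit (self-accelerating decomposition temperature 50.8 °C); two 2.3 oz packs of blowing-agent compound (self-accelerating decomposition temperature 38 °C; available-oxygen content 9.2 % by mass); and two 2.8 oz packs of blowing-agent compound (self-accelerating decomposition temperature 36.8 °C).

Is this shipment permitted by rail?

With self-accelerating decomposition temperature 50.8 °C (≤ 55 °C), the organic peroxide kit falls in Category SR.
With self-accelerating decomposition temperature 38 °C (≤ 55 °C), the blowing-agent compound falls in Category SR.
The blowing-agent compound has self-accelerating decomposition temperature 36.8 °C, which is ≤ 55 °C, so it is Category SR (Self-Reactive).
Category SR net quantity: (one 4.7 oz pack = 133.48 g) + (two 2.3 oz packs = 130.64 g) + (two 2.8 oz packs = 159.04 g) = 423.16 g.
423.16 g ≤ 500 g (rail limit, Category SR) — within limit.

Yes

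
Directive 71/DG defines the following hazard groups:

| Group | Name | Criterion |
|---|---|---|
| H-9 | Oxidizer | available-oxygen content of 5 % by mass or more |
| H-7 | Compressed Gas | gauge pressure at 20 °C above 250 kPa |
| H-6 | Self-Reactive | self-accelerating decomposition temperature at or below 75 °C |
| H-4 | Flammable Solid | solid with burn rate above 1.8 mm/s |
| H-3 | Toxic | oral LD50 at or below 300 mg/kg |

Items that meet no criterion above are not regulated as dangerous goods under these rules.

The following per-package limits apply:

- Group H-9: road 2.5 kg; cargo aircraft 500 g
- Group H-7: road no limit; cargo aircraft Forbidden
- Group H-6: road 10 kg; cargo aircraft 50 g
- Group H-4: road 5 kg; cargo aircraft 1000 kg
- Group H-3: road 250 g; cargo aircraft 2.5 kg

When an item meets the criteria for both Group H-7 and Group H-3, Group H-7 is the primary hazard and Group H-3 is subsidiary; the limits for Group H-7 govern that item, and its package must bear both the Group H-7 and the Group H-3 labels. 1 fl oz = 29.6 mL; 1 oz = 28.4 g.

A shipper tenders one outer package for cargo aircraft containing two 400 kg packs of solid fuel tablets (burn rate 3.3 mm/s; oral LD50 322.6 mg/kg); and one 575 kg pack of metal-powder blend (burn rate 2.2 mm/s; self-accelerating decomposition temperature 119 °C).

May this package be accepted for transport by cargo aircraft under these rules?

No

Burn rate 3.3 mm/s meets the Group H-4 criterion (Flammable Solid), so the solid fuel tablets are Group H-4.
With burn rate 2.2 mm/s (> 1.8 mm/s), the metal-powder blend falls in Group H-4.
Group H-4 net quantity: (two 400 kg packs = 800 kg) + 575 kg = 1375 kg.
1375 kg > 1000 kg (cargo aircraft limit, Group H-4) — over the limit.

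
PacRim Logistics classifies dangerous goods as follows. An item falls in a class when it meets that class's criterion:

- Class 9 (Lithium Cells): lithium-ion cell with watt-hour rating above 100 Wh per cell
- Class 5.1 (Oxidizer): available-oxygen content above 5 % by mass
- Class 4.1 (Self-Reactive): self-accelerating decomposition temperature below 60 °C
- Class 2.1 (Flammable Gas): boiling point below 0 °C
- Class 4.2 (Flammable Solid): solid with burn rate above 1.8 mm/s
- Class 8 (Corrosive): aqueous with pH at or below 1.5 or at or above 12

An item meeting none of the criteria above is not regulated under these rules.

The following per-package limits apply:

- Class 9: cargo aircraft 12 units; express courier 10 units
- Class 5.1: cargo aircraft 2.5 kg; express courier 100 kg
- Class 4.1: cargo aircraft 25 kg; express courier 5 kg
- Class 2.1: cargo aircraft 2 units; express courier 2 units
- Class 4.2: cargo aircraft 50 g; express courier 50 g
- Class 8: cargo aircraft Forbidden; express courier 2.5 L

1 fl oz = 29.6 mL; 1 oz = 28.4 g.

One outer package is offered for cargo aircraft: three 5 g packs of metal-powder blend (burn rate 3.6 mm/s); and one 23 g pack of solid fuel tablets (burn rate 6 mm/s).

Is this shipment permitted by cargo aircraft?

Yes

Burn rate 3.6 mm/s meets the Class 4.2 criterion (Flammable Solid), so the metal-powder blend is Class 4.2.
The solid fuel tablets have burn rate 6 mm/s, which is > 1.8 mm/s, so they are Class 4.2 (Flammable Solid).
Class 4.2 net quantity: (three 5 g packs = 15 g) + 23 g = 38 g.
38 g is within the cargo aircraft limit of 50 g for Class 4.2.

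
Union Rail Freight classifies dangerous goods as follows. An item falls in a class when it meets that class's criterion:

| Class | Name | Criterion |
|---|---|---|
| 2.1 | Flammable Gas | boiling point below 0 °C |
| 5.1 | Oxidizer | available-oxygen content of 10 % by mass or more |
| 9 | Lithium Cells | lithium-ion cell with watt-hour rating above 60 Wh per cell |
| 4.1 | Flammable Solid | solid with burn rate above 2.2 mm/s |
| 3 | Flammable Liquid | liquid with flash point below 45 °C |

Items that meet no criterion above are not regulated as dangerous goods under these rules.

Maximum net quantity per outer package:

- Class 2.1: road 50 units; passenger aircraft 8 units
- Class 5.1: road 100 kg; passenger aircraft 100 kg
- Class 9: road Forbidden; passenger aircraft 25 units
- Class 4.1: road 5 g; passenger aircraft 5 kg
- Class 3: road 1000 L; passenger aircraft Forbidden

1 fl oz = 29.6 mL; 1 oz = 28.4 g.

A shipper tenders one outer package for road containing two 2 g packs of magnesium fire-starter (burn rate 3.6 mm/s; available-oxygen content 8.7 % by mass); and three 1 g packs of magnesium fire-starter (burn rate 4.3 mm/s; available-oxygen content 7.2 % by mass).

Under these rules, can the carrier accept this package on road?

No

Magnesium fire-starter: burn rate 3.6 mm/s > 2.2 mm/s → Class 4.1 (Flammable Solid).
Burn rate 4.3 mm/s meets the Class 4.1 criterion (Flammable Solid), so the magnesium fire-starter is Class 4.1.
Class 4.1 net quantity: (two 2 g packs = 4 g) + (three 1 g packs = 3 g) = 7 g.
7 g > 5 g (road limit, Class 4.1) — over the limit.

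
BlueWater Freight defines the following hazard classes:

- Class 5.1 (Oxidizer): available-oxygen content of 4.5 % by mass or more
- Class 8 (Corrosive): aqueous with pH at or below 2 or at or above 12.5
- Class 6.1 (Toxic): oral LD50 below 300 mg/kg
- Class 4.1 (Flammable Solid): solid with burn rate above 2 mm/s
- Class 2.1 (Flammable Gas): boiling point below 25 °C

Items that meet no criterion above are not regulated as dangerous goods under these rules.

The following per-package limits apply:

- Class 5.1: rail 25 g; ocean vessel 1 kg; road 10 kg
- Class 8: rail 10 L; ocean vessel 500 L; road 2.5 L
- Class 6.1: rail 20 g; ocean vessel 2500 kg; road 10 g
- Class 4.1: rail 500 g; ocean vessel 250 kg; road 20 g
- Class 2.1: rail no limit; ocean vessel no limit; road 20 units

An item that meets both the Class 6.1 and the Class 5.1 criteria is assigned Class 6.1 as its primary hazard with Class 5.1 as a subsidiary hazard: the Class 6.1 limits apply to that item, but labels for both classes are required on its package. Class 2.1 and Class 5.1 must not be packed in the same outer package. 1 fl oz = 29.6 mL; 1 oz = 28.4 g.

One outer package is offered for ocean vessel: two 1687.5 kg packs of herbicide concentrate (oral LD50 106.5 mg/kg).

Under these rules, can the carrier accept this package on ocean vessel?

No

With oral LD50 106.5 mg/kg (< 300 mg/kg), the herbicide concentrate falls in Class 6.1.
Class 6.1 quantity: two 1687.5 kg packs = 3375 kg.
3375 kg > 2500 kg (ocean vessel limit, Class 6.1) — over the limit.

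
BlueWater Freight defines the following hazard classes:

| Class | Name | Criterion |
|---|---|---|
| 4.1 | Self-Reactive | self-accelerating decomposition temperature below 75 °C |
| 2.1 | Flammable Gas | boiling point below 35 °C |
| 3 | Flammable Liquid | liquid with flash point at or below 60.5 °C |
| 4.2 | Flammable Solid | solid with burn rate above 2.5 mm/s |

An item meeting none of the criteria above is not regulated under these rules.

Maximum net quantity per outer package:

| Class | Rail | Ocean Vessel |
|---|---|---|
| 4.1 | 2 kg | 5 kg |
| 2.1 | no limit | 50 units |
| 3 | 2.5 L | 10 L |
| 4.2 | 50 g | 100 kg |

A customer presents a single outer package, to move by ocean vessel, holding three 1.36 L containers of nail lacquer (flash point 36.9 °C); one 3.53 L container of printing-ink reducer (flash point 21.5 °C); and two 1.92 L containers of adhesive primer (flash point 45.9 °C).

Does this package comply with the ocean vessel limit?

Nail lacquer: flash point 36.9 °C ≤ 60.5 °C → Class 3 (Flammable Liquid).
The printing-ink reducer has flash point 21.5 °C, which is ≤ 60.5 °C, so it is Class 3 (Flammable Liquid).
The adhesive primer has flash point 45.9 °C, which is ≤ 60.5 °C, so it is Class 3 (Flammable Liquid).
Total Class 3: (three 1.36 L containers = 4.08 L) + 3.53 L + (two 1.92 L containers = 3.84 L) = 11.45 L.
11.45 L > 10 L (ocean vessel limit, Class 3) — over the limit.

No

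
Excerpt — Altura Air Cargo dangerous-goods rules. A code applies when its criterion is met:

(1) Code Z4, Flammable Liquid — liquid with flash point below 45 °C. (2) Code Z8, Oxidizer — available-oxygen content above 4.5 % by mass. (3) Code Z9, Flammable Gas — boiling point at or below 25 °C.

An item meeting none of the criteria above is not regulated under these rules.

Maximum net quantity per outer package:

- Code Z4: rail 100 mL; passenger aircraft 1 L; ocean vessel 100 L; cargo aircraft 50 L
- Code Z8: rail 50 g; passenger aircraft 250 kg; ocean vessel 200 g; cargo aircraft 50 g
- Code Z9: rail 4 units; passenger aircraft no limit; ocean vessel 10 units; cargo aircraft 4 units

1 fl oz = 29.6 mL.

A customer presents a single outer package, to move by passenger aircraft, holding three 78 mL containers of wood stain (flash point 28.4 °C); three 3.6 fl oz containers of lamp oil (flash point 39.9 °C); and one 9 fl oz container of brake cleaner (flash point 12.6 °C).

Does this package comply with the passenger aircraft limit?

Flash point 28.4 °C meets the Code Z4 criterion (Flammable Liquid), so the wood stain is Code Z4.
Flash point 39.9 °C meets the Code Z4 criterion (Flammable Liquid), so the lamp oil is Code Z4.
With flash point 12.6 °C (< 45 °C), the brake cleaner falls in Code Z4.
Total Code Z4: (three 78 mL containers = 234 mL) + (three 3.6 fl oz containers = 319.68 mL) + (one 9 fl oz container = 266.4 mL) = 820.08 mL.
820.08 mL is within the passenger aircraft limit of 1 L for Code Z4.

Yes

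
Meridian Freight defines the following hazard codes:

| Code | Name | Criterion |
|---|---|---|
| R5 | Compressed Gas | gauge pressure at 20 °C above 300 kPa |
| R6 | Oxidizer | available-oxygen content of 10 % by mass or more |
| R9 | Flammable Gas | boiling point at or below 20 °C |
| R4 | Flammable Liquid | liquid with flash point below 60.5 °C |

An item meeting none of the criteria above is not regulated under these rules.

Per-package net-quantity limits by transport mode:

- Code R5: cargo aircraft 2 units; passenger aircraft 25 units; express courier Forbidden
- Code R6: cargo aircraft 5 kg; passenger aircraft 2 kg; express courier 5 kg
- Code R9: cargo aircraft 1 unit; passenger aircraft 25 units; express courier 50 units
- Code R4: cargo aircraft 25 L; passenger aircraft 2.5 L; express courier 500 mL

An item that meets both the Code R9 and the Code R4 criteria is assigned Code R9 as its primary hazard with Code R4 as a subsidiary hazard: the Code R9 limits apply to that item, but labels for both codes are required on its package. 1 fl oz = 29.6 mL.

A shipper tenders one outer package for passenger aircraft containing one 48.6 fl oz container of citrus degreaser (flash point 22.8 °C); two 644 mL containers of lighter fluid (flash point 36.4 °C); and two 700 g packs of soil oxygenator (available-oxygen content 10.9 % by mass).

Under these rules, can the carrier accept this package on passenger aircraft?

No

Citrus degreaser: flash point 22.8 °C < 60.5 °C → Code R4 (Flammable Liquid).
With flash point 36.4 °C (< 60.5 °C), the lighter fluid falls in Code R4.
Available-oxygen content 10.9 % by mass meets the Code R6 criterion (Oxidizer), so the soil oxygenator is Code R6.
Total Code R4: (one 48.6 fl oz container = 1438.56 mL) + (two 644 mL containers = 1.288 L) = 2726.56 mL.
That exceeds the Code R4 passenger aircraft limit of 2.5 L.
Code R6 quantity: two 700 g packs = 1.4 kg.
1.4 kg ≤ 2 kg (passenger aircraft limit, Code R6) — within limit.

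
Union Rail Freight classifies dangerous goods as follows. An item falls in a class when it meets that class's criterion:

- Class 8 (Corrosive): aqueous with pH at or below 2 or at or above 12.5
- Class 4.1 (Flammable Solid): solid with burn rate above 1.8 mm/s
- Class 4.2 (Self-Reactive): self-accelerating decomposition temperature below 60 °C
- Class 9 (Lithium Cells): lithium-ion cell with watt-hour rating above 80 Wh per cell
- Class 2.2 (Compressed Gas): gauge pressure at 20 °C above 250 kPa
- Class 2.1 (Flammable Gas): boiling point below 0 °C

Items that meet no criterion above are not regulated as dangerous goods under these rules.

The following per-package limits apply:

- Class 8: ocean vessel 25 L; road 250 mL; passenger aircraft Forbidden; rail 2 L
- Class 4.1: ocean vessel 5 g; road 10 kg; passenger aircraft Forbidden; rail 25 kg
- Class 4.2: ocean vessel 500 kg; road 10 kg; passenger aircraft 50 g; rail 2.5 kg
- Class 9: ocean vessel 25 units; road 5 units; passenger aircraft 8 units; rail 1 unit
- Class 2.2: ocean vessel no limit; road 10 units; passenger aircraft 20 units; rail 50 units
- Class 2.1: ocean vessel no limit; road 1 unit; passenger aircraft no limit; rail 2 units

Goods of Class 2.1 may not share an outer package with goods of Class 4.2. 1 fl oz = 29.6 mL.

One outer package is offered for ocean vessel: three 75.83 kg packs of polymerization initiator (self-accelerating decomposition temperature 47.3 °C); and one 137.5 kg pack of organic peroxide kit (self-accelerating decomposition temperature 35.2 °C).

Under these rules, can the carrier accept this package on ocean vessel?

With self-accelerating decomposition temperature 47.3 °C (< 60 °C), the polymerization initiator falls in Class 4.2.
The organic peroxide kit has self-accelerating decomposition temperature 35.2 °C, which is < 60 °C, so it is Class 4.2 (Self-Reactive).
Total Class 4.2: (three 75.83 kg packs = 227.49 kg) + 137.5 kg = 364.99 kg.
364.99 kg ≤ 500 kg (ocean vessel limit, Class 4.2) — within limit.

Yes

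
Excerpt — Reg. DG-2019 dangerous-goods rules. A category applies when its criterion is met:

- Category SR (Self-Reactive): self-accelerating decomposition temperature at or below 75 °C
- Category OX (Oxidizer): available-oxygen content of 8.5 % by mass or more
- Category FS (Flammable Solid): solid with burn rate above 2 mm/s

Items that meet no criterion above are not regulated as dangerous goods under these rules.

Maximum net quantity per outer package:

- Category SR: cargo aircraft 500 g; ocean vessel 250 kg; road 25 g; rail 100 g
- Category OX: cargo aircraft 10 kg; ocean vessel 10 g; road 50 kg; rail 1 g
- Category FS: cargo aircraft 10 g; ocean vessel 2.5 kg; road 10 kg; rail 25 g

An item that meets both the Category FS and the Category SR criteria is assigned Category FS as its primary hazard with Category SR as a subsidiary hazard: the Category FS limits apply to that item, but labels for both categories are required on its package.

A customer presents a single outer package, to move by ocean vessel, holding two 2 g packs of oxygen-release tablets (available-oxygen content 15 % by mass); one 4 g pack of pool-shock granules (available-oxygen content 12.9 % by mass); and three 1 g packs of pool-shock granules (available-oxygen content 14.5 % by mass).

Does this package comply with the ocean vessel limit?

The oxygen-release tablets have available-oxygen content 15 % by mass, which is ≥ 8.5 % by mass, so they are Category OX (Oxidizer).
Available-oxygen content 12.9 % by mass meets the Category OX criterion (Oxidizer), so the pool-shock granules are Category OX.
With available-oxygen content 14.5 % by mass (≥ 8.5 % by mass), the pool-shock granules fall in Category OX.
Total Category OX: (two 2 g packs = 4 g) + 4 g + (three 1 g packs = 3 g) = 11 g.
11 g exceeds the ocean vessel limit of 10 g for Category OX.

No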